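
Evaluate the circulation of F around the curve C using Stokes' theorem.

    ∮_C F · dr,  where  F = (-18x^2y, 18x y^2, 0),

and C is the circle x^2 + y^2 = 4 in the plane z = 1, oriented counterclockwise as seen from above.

Let S be the flat disk x^2 + y^2 ≤ 4 in the plane z = 1, with upward unit normal n̂ = ẑ. By Stokes' theorem,

    ∮_C F · dr = ∬_S (∇ × F) · n̂ dS = ∬_D (curl F)_z dA,

where D is the disk x^2 + y^2 ≤ 4.

Compute the curl of F = (-18x^2y, 18x y^2, 0):
    (∇ × F)_x = ∂F_z/∂y - ∂F_y/∂z = 0,
    (∇ × F)_y = ∂F_x/∂z - ∂F_z/∂x = 0,
    (∇ × F)_z = ∂F_y/∂x - ∂F_x/∂y = 18x^2 + 18y^2.

On z = 1, (curl F)_z = 18x^2 + 18y^2.

Convert to polar (x = r cos θ, y = r sin θ, dA = r dr dθ); the integrand becomes 18r^2, so

    ∬_D (curl F)_z dA = ∫_0^{2π} ∫_0^{2} (18r^2) · r dr dθ.

Inner (r from 0 to 2): 72.
Outer (θ from 0 to 2π): 144π.

Therefore ∮_C F · dr = 144π.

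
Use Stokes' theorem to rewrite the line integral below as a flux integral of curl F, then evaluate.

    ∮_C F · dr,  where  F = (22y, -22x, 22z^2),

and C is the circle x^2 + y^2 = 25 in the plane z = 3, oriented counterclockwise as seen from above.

Let S be the flat disk x^2 + y^2 ≤ 25 in the plane z = 3, with upward unit normal n̂ = ẑ. By Stokes' theorem,

    ∮_C F · dr = ∬_S (∇ × F) · n̂ dS = ∬_D (curl F)_z dA,

where D is the disk x^2 + y^2 ≤ 25.

Compute the curl of F = (22y, -22x, 22z^2):
    (∇ × F)_x = ∂F_z/∂y - ∂F_y/∂z = 0,
    (∇ × F)_y = ∂F_x/∂z - ∂F_z/∂x = 0,
    (∇ × F)_z = ∂F_y/∂x - ∂F_x/∂y = -44.

On z = 3, (curl F)_z = -44.

Convert to polar (x = r cos θ, y = r sin θ, dA = r dr dθ); the integrand becomes -44, so

    ∬_D (curl F)_z dA = ∫_0^{2π} ∫_0^{5} (-44) · r dr dθ.

Inner (r from 0 to 5): -550.
Outer (θ from 0 to 2π): -1100π.

Therefore ∮_C F · dr = -1100π.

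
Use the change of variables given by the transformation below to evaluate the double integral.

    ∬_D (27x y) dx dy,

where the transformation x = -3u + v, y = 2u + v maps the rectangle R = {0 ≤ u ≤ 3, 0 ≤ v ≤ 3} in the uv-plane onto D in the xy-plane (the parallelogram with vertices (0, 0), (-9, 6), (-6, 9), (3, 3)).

Compute the Jacobian determinant of (x, y) with respect to (u, v):

    ∂(x,y)/∂(u,v) = | -3  1 | = (-3)(1) - (1)(2) = -5.
                   | 2  1 |

Its absolute value is |J| = 5 (the area scaling factor).

Substituting x = -3u + v, y = 2u + v into the integrand,

    27x y → -162u^2 - 27u v + 27v^2,

so the integral becomes

    ∬_R (-162u^2 - 27u v + 27v^2) · |J| du dv = ∫_0^3 ∫_0^3 (-810u^2 - 135u v + 135v^2) dv du.

Inner (v): -2430u^2 - 1215u/2 + 1215.
Outer (u): -83835/4.

Therefore ∬_D (27x y) dx dy = -83835/4.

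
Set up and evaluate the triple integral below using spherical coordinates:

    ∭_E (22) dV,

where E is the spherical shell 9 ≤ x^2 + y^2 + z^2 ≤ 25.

In spherical coordinates, x = ρ sin(φ) cos(θ), y = ρ sin(φ) sin(θ), z = ρ cos(φ), and dV = ρ^2 sin(φ) dρ dφ dθ.

The integrand becomes 22, so

    ∭_E (22) dV = ∫_{0}^{2π} ∫_{0}^{π} ∫_{3}^{5} (22) · ρ^2 sin(φ) dρ dφ dθ.

Inner (ρ): 2156sin(φ)/3.
Middle (φ): 4312/3.
Outer (θ): 8624π/3.

Therefore the triple integral equals 8624π/3.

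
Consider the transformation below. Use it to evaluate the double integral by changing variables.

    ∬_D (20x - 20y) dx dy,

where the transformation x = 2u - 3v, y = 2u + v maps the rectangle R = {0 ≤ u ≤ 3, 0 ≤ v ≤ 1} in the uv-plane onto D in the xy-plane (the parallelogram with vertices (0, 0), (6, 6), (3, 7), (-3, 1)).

Compute the Jacobian determinant of (x, y) with respect to (u, v):

    ∂(x,y)/∂(u,v) = | 2  -3 | = (2)(1) - (-3)(2) = 8.
                   | 2  1 |

Its absolute value is |J| = 8 (the area scaling factor).

Substituting x = 2u - 3v, y = 2u + v into the integrand,

    20x - 20y → -80v,

so the integral becomes

    ∬_R (-80v) · |J| du dv = ∫_0^3 ∫_0^1 (-640v) dv du.

Inner (v): -320.
Outer (u): -960.

Therefore ∬_D (20x - 20y) dx dy = -960.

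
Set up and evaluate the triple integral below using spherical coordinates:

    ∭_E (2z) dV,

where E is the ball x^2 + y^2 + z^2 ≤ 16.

In spherical coordinates, x = ρ sin(φ) cos(θ), y = ρ sin(φ) sin(θ), z = ρ cos(φ), and dV = ρ^2 sin(φ) dρ dφ dθ.

The integrand becomes 2ρ cos(φ), so

    ∭_E (2z) dV = ∫_{0}^{2π} ∫_{0}^{π} ∫_{0}^{4} (2ρ cos(φ)) · ρ^2 sin(φ) dρ dφ dθ.

Inner (ρ): 64sin(2φ).
Middle (φ): 0.
Outer (θ): 0.

Therefore the triple integral equals 0.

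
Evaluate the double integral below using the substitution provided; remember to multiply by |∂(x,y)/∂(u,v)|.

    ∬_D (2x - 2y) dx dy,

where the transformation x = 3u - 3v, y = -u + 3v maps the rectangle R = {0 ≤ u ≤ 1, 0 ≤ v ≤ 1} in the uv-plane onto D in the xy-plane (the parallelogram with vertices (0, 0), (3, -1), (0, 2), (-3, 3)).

Compute the Jacobian determinant of (x, y) with respect to (u, v):

    ∂(x,y)/∂(u,v) = | 3  -3 | = (3)(3) - (-3)(-1) = 6.
                   | -1  3 |

Its absolute value is |J| = 6 (the area scaling factor).

Substituting x = 3u - 3v, y = -u + 3v into the integrand,

    2x - 2y → 8u - 12v,

so the integral becomes

    ∬_R (8u - 12v) · |J| du dv = ∫_0^1 ∫_0^1 (48u - 72v) dv du.

Inner (v): 48u - 36.
Outer (u): -12.

Therefore ∬_D (2x - 2y) dx dy = -12.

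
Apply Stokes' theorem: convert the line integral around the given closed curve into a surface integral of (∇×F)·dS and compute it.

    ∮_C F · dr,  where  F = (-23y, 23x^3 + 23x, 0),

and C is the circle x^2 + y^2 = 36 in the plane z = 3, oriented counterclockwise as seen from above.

Let S be the flat disk x^2 + y^2 ≤ 36 in the plane z = 3, with upward unit normal n̂ = ẑ. By Stokes' theorem,

    ∮_C F · dr = ∬_S (∇ × F) · n̂ dS = ∬_D (curl F)_z dA,

where D is the disk x^2 + y^2 ≤ 36.

Compute the curl of F = (-23y, 23x^3 + 23x, 0):
    (∇ × F)_x = ∂F_z/∂y - ∂F_y/∂z = 0,
    (∇ × F)_y = ∂F_x/∂z - ∂F_z/∂x = 0,
    (∇ × F)_z = ∂F_y/∂x - ∂F_x/∂y = 69x^2 + 46.

On z = 3, (curl F)_z = 69x^2 + 46.

Convert to polar (x = r cos θ, y = r sin θ, dA = r dr dθ); the integrand becomes 69r^2cos(θ)^2 + 46, so

    ∬_D (curl F)_z dA = ∫_0^{2π} ∫_0^{6} (69r^2cos(θ)^2 + 46) · r dr dθ.

Inner (r from 0 to 6): 22356cos(θ)^2 + 828.
Outer (θ from 0 to 2π): 24012π.

Therefore ∮_C F · dr = 24012π.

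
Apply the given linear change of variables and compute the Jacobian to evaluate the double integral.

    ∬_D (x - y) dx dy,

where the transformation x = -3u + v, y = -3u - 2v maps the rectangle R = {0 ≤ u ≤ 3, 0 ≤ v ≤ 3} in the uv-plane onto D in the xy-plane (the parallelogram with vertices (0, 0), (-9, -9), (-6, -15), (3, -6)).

Compute the Jacobian determinant of (x, y) with respect to (u, v):

    ∂(x,y)/∂(u,v) = | -3  1 | = (-3)(-2) - (1)(-3) = 9.
                   | -3  -2 |

Its absolute value is |J| = 9 (the area scaling factor).

Substituting x = -3u + v, y = -3u - 2v into the integrand,

    x - y → 3v,

so the integral becomes

    ∬_R (3v) · |J| du dv = ∫_0^3 ∫_0^3 (27v) dv du.

Inner (v): 243/2.
Outer (u): 729/2.

Therefore ∬_D (x - y) dx dy = 729/2.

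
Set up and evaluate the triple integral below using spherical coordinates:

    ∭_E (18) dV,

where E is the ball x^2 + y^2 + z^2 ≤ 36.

In spherical coordinates, x = ρ sin(φ) cos(θ), y = ρ sin(φ) sin(θ), z = ρ cos(φ), and dV = ρ^2 sin(φ) dρ dφ dθ.

The integrand becomes 18, so

    ∭_E (18) dV = ∫_{0}^{2π} ∫_{0}^{π} ∫_{0}^{6} (18) · ρ^2 sin(φ) dρ dφ dθ.

Inner (ρ): 1296sin(φ).
Middle (φ): 2592.
Outer (θ): 5184π.

Therefore the triple integral equals 5184π.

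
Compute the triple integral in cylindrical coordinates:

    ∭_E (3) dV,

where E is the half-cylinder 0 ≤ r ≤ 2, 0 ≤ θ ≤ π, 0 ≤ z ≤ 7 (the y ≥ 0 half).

In cylindrical coordinates, x = r cos(θ), y = r sin(θ), z = z, and dV = r dr dθ dz.

The integrand becomes 3, so

    ∭_E (3) dV = ∫_{0}^{π} ∫_{0}^{2} ∫_{0}^{7} (3) · r dz dr dθ.

Inner (z): 21r.
Middle (r from 0 to 2): 42.
Outer (θ): 42π.

Therefore the triple integral equals 42π.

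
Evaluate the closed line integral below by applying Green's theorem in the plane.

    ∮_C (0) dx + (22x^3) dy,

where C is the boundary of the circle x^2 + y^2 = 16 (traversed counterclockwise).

Green's theorem converts the closed line integral into a double integral over the enclosed region D:

    ∮_C P dx + Q dy = ∬_D (∂Q/∂x - ∂P/∂y) dA.

Here P = 0, Q = 22x^3, so

    ∂Q/∂x = 66x^2,    ∂P/∂y = 0,
    ∂Q/∂x - ∂P/∂y = 66x^2.

D is the region x^2 + y^2 ≤ 16. Evaluating the double integral:

In polar coordinates (x = r cos θ, y = r sin θ, dA = r dr dθ) the integrand becomes 66r^2cos(θ)^2, so

    ∬_D (66x^2) dA = ∫_0^{2π} ∫_0^{4} (66r^2cos(θ)^2) · r dr dθ.

Inner (r from 0 to 4): 4224cos(θ)^2.
Outer (θ from 0 to 2π): 4224π.

Therefore ∮_C P dx + Q dy = 4224π.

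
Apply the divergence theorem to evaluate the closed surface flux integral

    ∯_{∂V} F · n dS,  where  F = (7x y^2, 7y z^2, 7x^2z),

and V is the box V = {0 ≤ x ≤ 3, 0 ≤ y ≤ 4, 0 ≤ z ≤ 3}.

By the divergence theorem,

    ∯_{∂V} F · n dS = ∭_V (∇ · F) dV.

Compute the divergence:
    ∇ · F = ∂F_x/∂x + ∂F_y/∂y + ∂F_z/∂z = 7y^2 + 7z^2 + 7x^2 = 7x^2 + 7y^2 + 7z^2.

V is a rectangular box, so dV = dx dy dz with 0 ≤ x ≤ 3, 0 ≤ y ≤ 4, 0 ≤ z ≤ 3.

Integrate (7x^2 + 7y^2 + 7z^2) over V as an iterated integral:

    ∭_V (∇·F) dV = ∫_0^{3} ∫_0^{4} ∫_0^{3} (7x^2 + 7y^2 + 7z^2) dz dy dx.

Inner (z from 0 to 3): 21x^2 + 21y^2 + 63.
Middle (y from 0 to 4): 84x^2 + 700.
Outer (x from 0 to 3): 2856.

Therefore ∯_{∂V} F · n dS = 2856.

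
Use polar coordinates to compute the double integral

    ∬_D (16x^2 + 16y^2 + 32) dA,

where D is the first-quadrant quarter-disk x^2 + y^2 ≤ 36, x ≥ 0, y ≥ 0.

The region D is 0 ≤ r ≤ 6, 0 ≤ θ ≤ π/2 in polar coordinates, where x = r cos(θ), y = r sin(θ), and dA = r dr dθ.

Under the substitution, the integrand becomes 16r^2 + 32, so

    ∬_D (16x^2 + 16y^2 + 32) dA = ∫_{0}^{π/2} ∫_{0}^{6} (16r^2 + 32) · r dr dθ.

Inner integral (in r): ∫_{0}^{6} (16r^2 + 32) · r dr = 5760.

Outer integral (in θ): ∫_{0}^{π/2} (5760) dθ = 2880π.

Therefore ∬_D (16x^2 + 16y^2 + 32) dA = 2880π.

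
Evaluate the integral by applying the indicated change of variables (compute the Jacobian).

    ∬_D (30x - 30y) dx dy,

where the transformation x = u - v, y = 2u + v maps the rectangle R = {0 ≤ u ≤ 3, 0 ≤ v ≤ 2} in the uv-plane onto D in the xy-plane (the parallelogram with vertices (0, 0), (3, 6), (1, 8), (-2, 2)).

Compute the Jacobian determinant of (x, y) with respect to (u, v):

    ∂(x,y)/∂(u,v) = | 1  -1 | = (1)(1) - (-1)(2) = 3.
                   | 2  1 |

Its absolute value is |J| = 3 (the area scaling factor).

Substituting x = u - v, y = 2u + v into the integrand,

    30x - 30y → -30u - 60v,

so the integral becomes

    ∬_R (-30u - 60v) · |J| du dv = ∫_0^3 ∫_0^2 (-90u - 180v) dv du.

Inner (v): -180u - 360.
Outer (u): -1890.

Therefore ∬_D (30x - 30y) dx dy = -1890.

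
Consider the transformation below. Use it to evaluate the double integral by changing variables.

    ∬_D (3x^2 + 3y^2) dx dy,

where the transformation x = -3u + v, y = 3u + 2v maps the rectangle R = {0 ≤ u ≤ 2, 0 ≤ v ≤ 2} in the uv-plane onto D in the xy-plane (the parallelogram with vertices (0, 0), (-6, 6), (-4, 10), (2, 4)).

Compute the Jacobian determinant of (x, y) with respect to (u, v):

    ∂(x,y)/∂(u,v) = | -3  1 | = (-3)(2) - (1)(3) = -9.
                   | 3  2 |

Its absolute value is |J| = 9 (the area scaling factor).

Substituting x = -3u + v, y = 3u + 2v into the integrand,

    3x^2 + 3y^2 → 54u^2 + 18u v + 15v^2,

so the integral becomes

    ∬_R (54u^2 + 18u v + 15v^2) · |J| du dv = ∫_0^2 ∫_0^2 (486u^2 + 162u v + 135v^2) dv du.

Inner (v): 972u^2 + 324u + 360.
Outer (u): 3960.

Therefore ∬_D (3x^2 + 3y^2) dx dy = 3960.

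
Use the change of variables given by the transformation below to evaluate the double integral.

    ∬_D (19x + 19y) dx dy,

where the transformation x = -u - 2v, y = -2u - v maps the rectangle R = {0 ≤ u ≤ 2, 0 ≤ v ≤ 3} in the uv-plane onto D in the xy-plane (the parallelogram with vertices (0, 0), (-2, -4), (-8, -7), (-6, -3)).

Compute the Jacobian determinant of (x, y) with respect to (u, v):

    ∂(x,y)/∂(u,v) = | -1  -2 | = (-1)(-1) - (-2)(-2) = -3.
                   | -2  -1 |

Its absolute value is |J| = 3 (the area scaling factor).

Substituting x = -u - 2v, y = -2u - v into the integrand,

    19x + 19y → -57u - 57v,

so the integral becomes

    ∬_R (-57u - 57v) · |J| du dv = ∫_0^2 ∫_0^3 (-171u - 171v) dv du.

Inner (v): -513u - 1539/2.
Outer (u): -2565.

Therefore ∬_D (19x + 19y) dx dy = -2565.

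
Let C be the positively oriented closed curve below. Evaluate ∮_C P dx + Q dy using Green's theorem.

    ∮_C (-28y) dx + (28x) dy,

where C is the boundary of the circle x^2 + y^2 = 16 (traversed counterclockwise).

Green's theorem converts the closed line integral into a double integral over the enclosed region D:

    ∮_C P dx + Q dy = ∬_D (∂Q/∂x - ∂P/∂y) dA.

Here P = -28y, Q = 28x, so

    ∂Q/∂x = 28,    ∂P/∂y = -28,
    ∂Q/∂x - ∂P/∂y = 56.

D is the region x^2 + y^2 ≤ 16. Evaluating the double integral:

In polar coordinates (x = r cos θ, y = r sin θ, dA = r dr dθ) the integrand becomes 56, so

    ∬_D (56) dA = ∫_0^{2π} ∫_0^{4} (56) · r dr dθ.

Inner (r from 0 to 4): 448.
Outer (θ from 0 to 2π): 896π.

Therefore ∮_C P dx + Q dy = 896π.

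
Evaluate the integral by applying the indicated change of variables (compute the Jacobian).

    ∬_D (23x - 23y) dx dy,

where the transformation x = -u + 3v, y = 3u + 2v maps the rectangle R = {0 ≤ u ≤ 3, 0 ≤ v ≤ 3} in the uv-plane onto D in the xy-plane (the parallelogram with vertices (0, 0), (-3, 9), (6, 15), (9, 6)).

Compute the Jacobian determinant of (x, y) with respect to (u, v):

    ∂(x,y)/∂(u,v) = | -1  3 | = (-1)(2) - (3)(3) = -11.
                   | 3  2 |

Its absolute value is |J| = 11 (the area scaling factor).

Substituting x = -u + 3v, y = 3u + 2v into the integrand,

    23x - 23y → -92u + 23v,

so the integral becomes

    ∬_R (-92u + 23v) · |J| du dv = ∫_0^3 ∫_0^3 (-1012u + 253v) dv du.

Inner (v): 2277/2 - 3036u.
Outer (u): -20493/2.

Therefore ∬_D (23x - 23y) dx dy = -20493/2.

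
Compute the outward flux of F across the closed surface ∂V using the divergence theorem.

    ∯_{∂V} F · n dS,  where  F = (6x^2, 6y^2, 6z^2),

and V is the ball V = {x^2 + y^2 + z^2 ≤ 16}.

By the divergence theorem,

    ∯_{∂V} F · n dS = ∭_V (∇ · F) dV.

Compute the divergence:
    ∇ · F = ∂F_x/∂x + ∂F_y/∂y + ∂F_z/∂z = 12x + 12y + 12z.

In spherical coordinates, x = ρ sin(φ) cos(θ), y = ρ sin(φ) sin(θ), z = ρ cos(φ), dV = ρ^2 sin(φ) dρ dφ dθ, with 0 ≤ ρ ≤ 4, 0 ≤ φ ≤ π, 0 ≤ θ ≤ 2π.

The integrand, after substitution and multiplying by the volume element, becomes (12ρ (sqrt(2)sin(φ)sin(θ + π/4) + cos(φ))) · ρ^2 sin(φ), so

    ∭_V (∇·F) dV = ∫_0^{2π} ∫_0^{π} ∫_0^{4} (12ρ (sqrt(2)sin(φ)sin(θ + π/4) + cos(φ))) · ρ^2 sin(φ) dρ dφ dθ.

Inner (ρ from 0 to 4): 768(sqrt(2)sin(φ)sin(θ + π/4) + cos(φ))sin(φ).
Middle (φ from 0 to π): 384sqrt(2)π sin(θ + π/4).
Outer (θ from 0 to 2π): 0.

Therefore ∯_{∂V} F · n dS = 0.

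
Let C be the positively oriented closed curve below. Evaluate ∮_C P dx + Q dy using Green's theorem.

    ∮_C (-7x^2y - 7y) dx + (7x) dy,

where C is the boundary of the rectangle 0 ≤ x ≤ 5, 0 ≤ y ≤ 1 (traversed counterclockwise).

Green's theorem converts the closed line integral into a double integral over the enclosed region D:

    ∮_C P dx + Q dy = ∬_D (∂Q/∂x - ∂P/∂y) dA.

Here P = -7x^2y - 7y, Q = 7x, so

    ∂Q/∂x = 7,    ∂P/∂y = -7x^2 - 7,
    ∂Q/∂x - ∂P/∂y = 7x^2 + 14.

D is the region 0 ≤ x ≤ 5, 0 ≤ y ≤ 1. Evaluating the double integral:

    ∬_D (7x^2 + 14) dA = ∫_0^{5} ∫_0^{1} (7x^2 + 14) dy dx.

Inner (y from 0 to 1): 7x^2 + 14.
Outer (x from 0 to 5): 1085/3.

Therefore ∮_C P dx + Q dy = 1085/3.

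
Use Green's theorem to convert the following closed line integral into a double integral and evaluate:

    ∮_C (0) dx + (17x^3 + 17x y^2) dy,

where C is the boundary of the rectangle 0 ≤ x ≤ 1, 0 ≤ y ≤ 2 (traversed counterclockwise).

Green's theorem converts the closed line integral into a double integral over the enclosed region D:

    ∮_C P dx + Q dy = ∬_D (∂Q/∂x - ∂P/∂y) dA.

Here P = 0, Q = 17x^3 + 17x y^2, so

    ∂Q/∂x = 51x^2 + 17y^2,    ∂P/∂y = 0,
    ∂Q/∂x - ∂P/∂y = 51x^2 + 17y^2.

D is the region 0 ≤ x ≤ 1, 0 ≤ y ≤ 2. Evaluating the double integral:

    ∬_D (51x^2 + 17y^2) dA = ∫_0^{1} ∫_0^{2} (51x^2 + 17y^2) dy dx.

Inner (y from 0 to 2): 102x^2 + 136/3.
Outer (x from 0 to 1): 238/3.

Therefore ∮_C P dx + Q dy = 238/3.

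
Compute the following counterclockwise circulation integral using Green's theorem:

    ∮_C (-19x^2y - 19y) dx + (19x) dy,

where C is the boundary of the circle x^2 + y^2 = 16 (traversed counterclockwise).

Green's theorem converts the closed line integral into a double integral over the enclosed region D:

    ∮_C P dx + Q dy = ∬_D (∂Q/∂x - ∂P/∂y) dA.

Here P = -19x^2y - 19y, Q = 19x, so

    ∂Q/∂x = 19,    ∂P/∂y = -19x^2 - 19,
    ∂Q/∂x - ∂P/∂y = 19x^2 + 38.

D is the region x^2 + y^2 ≤ 16. Evaluating the double integral:

In polar coordinates (x = r cos θ, y = r sin θ, dA = r dr dθ) the integrand becomes 19r^2cos(θ)^2 + 38, so

    ∬_D (19x^2 + 38) dA = ∫_0^{2π} ∫_0^{4} (19r^2cos(θ)^2 + 38) · r dr dθ.

Inner (r from 0 to 4): 1216cos(θ)^2 + 304.
Outer (θ from 0 to 2π): 1824π.

Therefore ∮_C P dx + Q dy = 1824π.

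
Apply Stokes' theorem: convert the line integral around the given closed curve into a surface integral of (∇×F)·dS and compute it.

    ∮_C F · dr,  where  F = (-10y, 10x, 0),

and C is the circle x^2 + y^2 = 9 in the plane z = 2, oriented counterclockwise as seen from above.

Let S be the flat disk x^2 + y^2 ≤ 9 in the plane z = 2, with upward unit normal n̂ = ẑ. By Stokes' theorem,

    ∮_C F · dr = ∬_S (∇ × F) · n̂ dS = ∬_D (curl F)_z dA,

where D is the disk x^2 + y^2 ≤ 9.

Compute the curl of F = (-10y, 10x, 0):
    (∇ × F)_x = ∂F_z/∂y - ∂F_y/∂z = 0,
    (∇ × F)_y = ∂F_x/∂z - ∂F_z/∂x = 0,
    (∇ × F)_z = ∂F_y/∂x - ∂F_x/∂y = 20.

On z = 2, (curl F)_z = 20.

Convert to polar (x = r cos θ, y = r sin θ, dA = r dr dθ); the integrand becomes 20, so

    ∬_D (curl F)_z dA = ∫_0^{2π} ∫_0^{3} (20) · r dr dθ.

Inner (r from 0 to 3): 90.
Outer (θ from 0 to 2π): 180π.

Therefore ∮_C F · dr = 180π.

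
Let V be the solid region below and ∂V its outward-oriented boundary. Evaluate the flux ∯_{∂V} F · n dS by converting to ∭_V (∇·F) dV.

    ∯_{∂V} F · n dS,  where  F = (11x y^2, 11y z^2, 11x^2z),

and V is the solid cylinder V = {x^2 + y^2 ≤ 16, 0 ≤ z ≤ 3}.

By the divergence theorem,

    ∯_{∂V} F · n dS = ∭_V (∇ · F) dV.

Compute the divergence:
    ∇ · F = ∂F_x/∂x + ∂F_y/∂y + ∂F_z/∂z = 11y^2 + 11z^2 + 11x^2 = 11x^2 + 11y^2 + 11z^2.

In cylindrical coordinates, x = r cos(θ), y = r sin(θ), z = z, dV = r dr dθ dz, with 0 ≤ r ≤ 4, 0 ≤ θ ≤ 2π, 0 ≤ z ≤ 3.

The integrand, after substitution and multiplying by the volume element, becomes (11r^2 + 11z^2) · r, so

    ∭_V (∇·F) dV = ∫_0^{2π} ∫_0^{4} ∫_0^{3} (11r^2 + 11z^2) · r dz dr dθ.

Inner (z from 0 to 3): 33r (r^2 + 3).
Middle (r from 0 to 4): 2904.
Outer (θ from 0 to 2π): 5808π.

Therefore ∯_{∂V} F · n dS = 5808π.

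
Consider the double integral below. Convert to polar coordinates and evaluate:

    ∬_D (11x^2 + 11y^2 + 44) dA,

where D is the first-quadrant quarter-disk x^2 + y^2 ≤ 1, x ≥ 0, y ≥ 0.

The region D is 0 ≤ r ≤ 1, 0 ≤ θ ≤ π/2 in polar coordinates, where x = r cos(θ), y = r sin(θ), and dA = r dr dθ.

Under the substitution, the integrand becomes 11r^2 + 44, so

    ∬_D (11x^2 + 11y^2 + 44) dA = ∫_{0}^{π/2} ∫_{0}^{1} (11r^2 + 44) · r dr dθ.

Inner integral (in r): ∫_{0}^{1} (11r^2 + 44) · r dr = 99/4.

Outer integral (in θ): ∫_{0}^{π/2} (99/4) dθ = 99π/8.

Therefore ∬_D (11x^2 + 11y^2 + 44) dA = 99π/8.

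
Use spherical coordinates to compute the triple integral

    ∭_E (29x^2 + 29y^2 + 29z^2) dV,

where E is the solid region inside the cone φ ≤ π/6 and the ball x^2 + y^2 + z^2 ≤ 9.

In spherical coordinates, x = ρ sin(φ) cos(θ), y = ρ sin(φ) sin(θ), z = ρ cos(φ), and dV = ρ^2 sin(φ) dρ dφ dθ.

The integrand becomes 29ρ^2, so

    ∭_E (29x^2 + 29y^2 + 29z^2) dV = ∫_{0}^{2π} ∫_{0}^{π/6} ∫_{0}^{3} (29ρ^2) · ρ^2 sin(φ) dρ dφ dθ.

Inner (ρ): 7047sin(φ)/5.
Middle (φ): 7047/5 - 7047sqrt(3)/10.
Outer (θ): 7047π (2 - sqrt(3))/5.

Therefore the triple integral equals 7047π (2 - sqrt(3))/5.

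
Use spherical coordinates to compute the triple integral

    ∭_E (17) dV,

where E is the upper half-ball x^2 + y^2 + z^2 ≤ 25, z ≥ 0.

In spherical coordinates, x = ρ sin(φ) cos(θ), y = ρ sin(φ) sin(θ), z = ρ cos(φ), and dV = ρ^2 sin(φ) dρ dφ dθ.

The integrand becomes 17, so

    ∭_E (17) dV = ∫_{0}^{2π} ∫_{0}^{π/2} ∫_{0}^{5} (17) · ρ^2 sin(φ) dρ dφ dθ.

Inner (ρ): 2125sin(φ)/3.
Middle (φ): 2125/3.
Outer (θ): 4250π/3.

Therefore the triple integral equals 4250π/3.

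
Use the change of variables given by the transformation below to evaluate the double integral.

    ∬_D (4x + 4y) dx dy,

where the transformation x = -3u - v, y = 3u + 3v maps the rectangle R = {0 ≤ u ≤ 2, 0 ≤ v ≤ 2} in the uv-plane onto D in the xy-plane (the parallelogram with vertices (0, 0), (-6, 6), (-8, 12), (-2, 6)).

Compute the Jacobian determinant of (x, y) with respect to (u, v):

    ∂(x,y)/∂(u,v) = | -3  -1 | = (-3)(3) - (-1)(3) = -6.
                   | 3  3 |

Its absolute value is |J| = 6 (the area scaling factor).

Substituting x = -3u - v, y = 3u + 3v into the integrand,

    4x + 4y → 8v,

so the integral becomes

    ∬_R (8v) · |J| du dv = ∫_0^2 ∫_0^2 (48v) dv du.

Inner (v): 96.
Outer (u): 192.

Therefore ∬_D (4x + 4y) dx dy = 192.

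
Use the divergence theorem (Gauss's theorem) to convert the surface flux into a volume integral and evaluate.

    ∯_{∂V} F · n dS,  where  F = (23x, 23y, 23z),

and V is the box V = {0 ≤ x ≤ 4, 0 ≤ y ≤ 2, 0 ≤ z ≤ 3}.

By the divergence theorem,

    ∯_{∂V} F · n dS = ∭_V (∇ · F) dV.

Compute the divergence:
    ∇ · F = ∂F_x/∂x + ∂F_y/∂y + ∂F_z/∂z = 23 + 23 + 23 = 69.

V is a rectangular box, so dV = dx dy dz with 0 ≤ x ≤ 4, 0 ≤ y ≤ 2, 0 ≤ z ≤ 3.

Integrate (69) over V as an iterated integral:

    ∭_V (∇·F) dV = ∫_0^{4} ∫_0^{2} ∫_0^{3} (69) dz dy dx.

Inner (z from 0 to 3): 207.
Middle (y from 0 to 2): 414.
Outer (x from 0 to 4): 1656.

Therefore ∯_{∂V} F · n dS = 1656.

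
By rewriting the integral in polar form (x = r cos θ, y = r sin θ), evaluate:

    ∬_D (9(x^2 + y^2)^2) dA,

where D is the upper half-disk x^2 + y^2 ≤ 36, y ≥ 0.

The region D is 0 ≤ r ≤ 6, 0 ≤ θ ≤ π in polar coordinates, where x = r cos(θ), y = r sin(θ), and dA = r dr dθ.

Under the substitution, the integrand becomes 9r^4, so

    ∬_D (9(x^2 + y^2)^2) dA = ∫_{0}^{π} ∫_{0}^{6} (9r^4) · r dr dθ.

Inner integral (in r): ∫_{0}^{6} (9r^4) · r dr = 69984.

Outer integral (in θ): ∫_{0}^{π} (69984) dθ = 69984π.

Therefore ∬_D (9(x^2 + y^2)^2) dA = 69984π.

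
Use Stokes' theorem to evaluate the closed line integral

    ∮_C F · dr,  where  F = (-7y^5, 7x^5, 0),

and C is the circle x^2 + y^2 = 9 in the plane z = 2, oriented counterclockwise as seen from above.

Let S be the flat disk x^2 + y^2 ≤ 9 in the plane z = 2, with upward unit normal n̂ = ẑ. By Stokes' theorem,

    ∮_C F · dr = ∬_S (∇ × F) · n̂ dS = ∬_D (curl F)_z dA,

where D is the disk x^2 + y^2 ≤ 9.

Compute the curl of F = (-7y^5, 7x^5, 0):
    (∇ × F)_x = ∂F_z/∂y - ∂F_y/∂z = 0,
    (∇ × F)_y = ∂F_x/∂z - ∂F_z/∂x = 0,
    (∇ × F)_z = ∂F_y/∂x - ∂F_x/∂y = 35x^4 + 35y^4.

On z = 2, (curl F)_z = 35x^4 + 35y^4.

Convert to polar (x = r cos θ, y = r sin θ, dA = r dr dθ); the integrand becomes 35r^4(sin(θ)^4 + cos(θ)^4), so

    ∬_D (curl F)_z dA = ∫_0^{2π} ∫_0^{3} (35r^4(sin(θ)^4 + cos(θ)^4)) · r dr dθ.

Inner (r from 0 to 3): 8505sin(θ)^4/2 + 8505cos(θ)^4/2.
Outer (θ from 0 to 2π): 25515π/4.

Therefore ∮_C F · dr = 25515π/4.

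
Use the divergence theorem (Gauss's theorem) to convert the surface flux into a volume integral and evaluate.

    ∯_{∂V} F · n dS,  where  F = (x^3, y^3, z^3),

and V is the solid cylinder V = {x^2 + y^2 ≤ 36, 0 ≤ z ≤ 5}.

By the divergence theorem,

    ∯_{∂V} F · n dS = ∭_V (∇ · F) dV.

Compute the divergence:
    ∇ · F = ∂F_x/∂x + ∂F_y/∂y + ∂F_z/∂z = 3x^2 + 3y^2 + 3z^2.

In cylindrical coordinates, x = r cos(θ), y = r sin(θ), z = z, dV = r dr dθ dz, with 0 ≤ r ≤ 6, 0 ≤ θ ≤ 2π, 0 ≤ z ≤ 5.

The integrand, after substitution and multiplying by the volume element, becomes (3r^2 + 3z^2) · r, so

    ∭_V (∇·F) dV = ∫_0^{2π} ∫_0^{6} ∫_0^{5} (3r^2 + 3z^2) · r dz dr dθ.

Inner (z from 0 to 5): 15r^3 + 125r.
Middle (r from 0 to 6): 7110.
Outer (θ from 0 to 2π): 14220π.

Therefore ∯_{∂V} F · n dS = 14220π.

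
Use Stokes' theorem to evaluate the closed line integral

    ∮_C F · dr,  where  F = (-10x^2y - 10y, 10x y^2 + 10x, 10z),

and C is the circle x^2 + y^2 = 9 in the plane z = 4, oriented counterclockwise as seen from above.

Let S be the flat disk x^2 + y^2 ≤ 9 in the plane z = 4, with upward unit normal n̂ = ẑ. By Stokes' theorem,

    ∮_C F · dr = ∬_S (∇ × F) · n̂ dS = ∬_D (curl F)_z dA,

where D is the disk x^2 + y^2 ≤ 9.

Compute the curl of F = (-10x^2y - 10y, 10x y^2 + 10x, 10z):
    (∇ × F)_x = ∂F_z/∂y - ∂F_y/∂z = 0,
    (∇ × F)_y = ∂F_x/∂z - ∂F_z/∂x = 0,
    (∇ × F)_z = ∂F_y/∂x - ∂F_x/∂y = 10x^2 + 10y^2 + 20.

On z = 4, (curl F)_z = 10x^2 + 10y^2 + 20.

Convert to polar (x = r cos θ, y = r sin θ, dA = r dr dθ); the integrand becomes 10r^2 + 20, so

    ∬_D (curl F)_z dA = ∫_0^{2π} ∫_0^{3} (10r^2 + 20) · r dr dθ.

Inner (r from 0 to 3): 585/2.
Outer (θ from 0 to 2π): 585π.

Therefore ∮_C F · dr = 585π.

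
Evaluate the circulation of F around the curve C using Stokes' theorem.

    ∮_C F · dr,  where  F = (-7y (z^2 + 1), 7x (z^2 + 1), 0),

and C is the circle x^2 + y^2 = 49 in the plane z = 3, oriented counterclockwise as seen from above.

Let S be the flat disk x^2 + y^2 ≤ 49 in the plane z = 3, with upward unit normal n̂ = ẑ. By Stokes' theorem,

    ∮_C F · dr = ∬_S (∇ × F) · n̂ dS = ∬_D (curl F)_z dA,

where D is the disk x^2 + y^2 ≤ 49.

Compute the curl of F = (-7y (z^2 + 1), 7x (z^2 + 1), 0):
    (∇ × F)_x = ∂F_z/∂y - ∂F_y/∂z = -14x z,
    (∇ × F)_y = ∂F_x/∂z - ∂F_z/∂x = -14y z,
    (∇ × F)_z = ∂F_y/∂x - ∂F_x/∂y = 14z^2 + 14.

On z = 3, (curl F)_z = 140.

Convert to polar (x = r cos θ, y = r sin θ, dA = r dr dθ); the integrand becomes 140, so

    ∬_D (curl F)_z dA = ∫_0^{2π} ∫_0^{7} (140) · r dr dθ.

Inner (r from 0 to 7): 3430.
Outer (θ from 0 to 2π): 6860π.

Therefore ∮_C F · dr = 6860π.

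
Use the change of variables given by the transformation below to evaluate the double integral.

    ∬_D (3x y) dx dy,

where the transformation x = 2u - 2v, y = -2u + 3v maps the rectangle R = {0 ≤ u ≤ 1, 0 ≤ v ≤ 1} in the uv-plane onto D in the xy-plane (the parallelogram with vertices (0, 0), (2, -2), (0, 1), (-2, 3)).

Compute the Jacobian determinant of (x, y) with respect to (u, v):

    ∂(x,y)/∂(u,v) = | 2  -2 | = (2)(3) - (-2)(-2) = 2.
                   | -2  3 |

Its absolute value is |J| = 2 (the area scaling factor).

Substituting x = 2u - 2v, y = -2u + 3v into the integrand,

    3x y → -12u^2 + 30u v - 18v^2,

so the integral becomes

    ∬_R (-12u^2 + 30u v - 18v^2) · |J| du dv = ∫_0^1 ∫_0^1 (-24u^2 + 60u v - 36v^2) dv du.

Inner (v): -24u^2 + 30u - 12.
Outer (u): -5.

Therefore ∬_D (3x y) dx dy = -5.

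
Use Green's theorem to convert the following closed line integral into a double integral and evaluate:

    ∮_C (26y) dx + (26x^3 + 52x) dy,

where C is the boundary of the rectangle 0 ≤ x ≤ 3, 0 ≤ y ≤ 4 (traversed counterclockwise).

Green's theorem converts the closed line integral into a double integral over the enclosed region D:

    ∮_C P dx + Q dy = ∬_D (∂Q/∂x - ∂P/∂y) dA.

Here P = 26y, Q = 26x^3 + 52x, so

    ∂Q/∂x = 78x^2 + 52,    ∂P/∂y = 26,
    ∂Q/∂x - ∂P/∂y = 78x^2 + 26.

D is the region 0 ≤ x ≤ 3, 0 ≤ y ≤ 4. Evaluating the double integral:

    ∬_D (78x^2 + 26) dA = ∫_0^{3} ∫_0^{4} (78x^2 + 26) dy dx.

Inner (y from 0 to 4): 312x^2 + 104.
Outer (x from 0 to 3): 3120.

Therefore ∮_C P dx + Q dy = 3120.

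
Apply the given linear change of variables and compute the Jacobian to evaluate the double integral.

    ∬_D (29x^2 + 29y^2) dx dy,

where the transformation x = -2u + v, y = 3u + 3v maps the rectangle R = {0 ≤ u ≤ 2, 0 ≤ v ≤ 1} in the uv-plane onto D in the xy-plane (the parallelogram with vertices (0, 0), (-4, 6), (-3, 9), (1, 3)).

Compute the Jacobian determinant of (x, y) with respect to (u, v):

    ∂(x,y)/∂(u,v) = | -2  1 | = (-2)(3) - (1)(3) = -9.
                   | 3  3 |

Its absolute value is |J| = 9 (the area scaling factor).

Substituting x = -2u + v, y = 3u + 3v into the integrand,

    29x^2 + 29y^2 → 377u^2 + 406u v + 290v^2,

so the integral becomes

    ∬_R (377u^2 + 406u v + 290v^2) · |J| du dv = ∫_0^2 ∫_0^1 (3393u^2 + 3654u v + 2610v^2) dv du.

Inner (v): 3393u^2 + 1827u + 870.
Outer (u): 14442.

Therefore ∬_D (29x^2 + 29y^2) dx dy = 14442.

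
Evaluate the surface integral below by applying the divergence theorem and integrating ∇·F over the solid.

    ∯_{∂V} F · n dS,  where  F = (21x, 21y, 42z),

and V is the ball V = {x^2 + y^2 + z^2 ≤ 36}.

By the divergence theorem,

    ∯_{∂V} F · n dS = ∭_V (∇ · F) dV.

Compute the divergence:
    ∇ · F = ∂F_x/∂x + ∂F_y/∂y + ∂F_z/∂z = 21 + 21 + 42 = 84.

In spherical coordinates, x = ρ sin(φ) cos(θ), y = ρ sin(φ) sin(θ), z = ρ cos(φ), dV = ρ^2 sin(φ) dρ dφ dθ, with 0 ≤ ρ ≤ 6, 0 ≤ φ ≤ π, 0 ≤ θ ≤ 2π.

The integrand, after substitution and multiplying by the volume element, becomes (84) · ρ^2 sin(φ), so

    ∭_V (∇·F) dV = ∫_0^{2π} ∫_0^{π} ∫_0^{6} (84) · ρ^2 sin(φ) dρ dφ dθ.

Inner (ρ from 0 to 6): 6048sin(φ).
Middle (φ from 0 to π): 12096.
Outer (θ from 0 to 2π): 24192π.

Therefore ∯_{∂V} F · n dS = 24192π.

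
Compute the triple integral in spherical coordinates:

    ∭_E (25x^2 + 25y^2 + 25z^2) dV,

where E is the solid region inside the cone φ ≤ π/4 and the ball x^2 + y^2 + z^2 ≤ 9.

In spherical coordinates, x = ρ sin(φ) cos(θ), y = ρ sin(φ) sin(θ), z = ρ cos(φ), and dV = ρ^2 sin(φ) dρ dφ dθ.

The integrand becomes 25ρ^2, so

    ∭_E (25x^2 + 25y^2 + 25z^2) dV = ∫_{0}^{2π} ∫_{0}^{π/4} ∫_{0}^{3} (25ρ^2) · ρ^2 sin(φ) dρ dφ dθ.

Inner (ρ): 1215sin(φ).
Middle (φ): 1215 - 1215sqrt(2)/2.
Outer (θ): 1215π (2 - sqrt(2)).

Therefore the triple integral equals 1215π (2 - sqrt(2)).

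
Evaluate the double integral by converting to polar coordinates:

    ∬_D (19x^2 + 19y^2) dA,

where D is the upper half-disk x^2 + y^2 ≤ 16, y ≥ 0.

The region D is 0 ≤ r ≤ 4, 0 ≤ θ ≤ π in polar coordinates, where x = r cos(θ), y = r sin(θ), and dA = r dr dθ.

Under the substitution, the integrand becomes 19r^2, so

    ∬_D (19x^2 + 19y^2) dA = ∫_{0}^{π} ∫_{0}^{4} (19r^2) · r dr dθ.

Inner integral (in r): ∫_{0}^{4} (19r^2) · r dr = 1216.

Outer integral (in θ): ∫_{0}^{π} (1216) dθ = 1216π.

Therefore ∬_D (19x^2 + 19y^2) dA = 1216π.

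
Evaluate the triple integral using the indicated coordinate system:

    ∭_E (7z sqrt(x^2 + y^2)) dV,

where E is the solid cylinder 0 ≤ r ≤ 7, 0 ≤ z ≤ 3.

In cylindrical coordinates, x = r cos(θ), y = r sin(θ), z = z, and dV = r dr dθ dz.

The integrand becomes 7r z, so

    ∭_E (7z sqrt(x^2 + y^2)) dV = ∫_{0}^{2π} ∫_{0}^{7} ∫_{0}^{3} (7r z) · r dz dr dθ.

Inner (z): 63r^2/2.
Middle (r from 0 to 7): 7203/2.
Outer (θ): 7203π.

Therefore the triple integral equals 7203π.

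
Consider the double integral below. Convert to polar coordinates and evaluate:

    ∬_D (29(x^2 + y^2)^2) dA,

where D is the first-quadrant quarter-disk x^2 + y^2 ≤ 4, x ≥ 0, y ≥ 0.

The region D is 0 ≤ r ≤ 2, 0 ≤ θ ≤ π/2 in polar coordinates, where x = r cos(θ), y = r sin(θ), and dA = r dr dθ.

Under the substitution, the integrand becomes 29r^4, so

    ∬_D (29(x^2 + y^2)^2) dA = ∫_{0}^{π/2} ∫_{0}^{2} (29r^4) · r dr dθ.

Inner integral (in r): ∫_{0}^{2} (29r^4) · r dr = 928/3.

Outer integral (in θ): ∫_{0}^{π/2} (928/3) dθ = 464π/3.

Therefore ∬_D (29(x^2 + y^2)^2) dA = 464π/3.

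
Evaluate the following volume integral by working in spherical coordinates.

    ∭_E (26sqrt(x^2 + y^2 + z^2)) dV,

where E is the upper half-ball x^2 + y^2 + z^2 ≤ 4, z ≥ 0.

In spherical coordinates, x = ρ sin(φ) cos(θ), y = ρ sin(φ) sin(θ), z = ρ cos(φ), and dV = ρ^2 sin(φ) dρ dφ dθ.

The integrand becomes 26ρ, so

    ∭_E (26sqrt(x^2 + y^2 + z^2)) dV = ∫_{0}^{2π} ∫_{0}^{π/2} ∫_{0}^{2} (26ρ) · ρ^2 sin(φ) dρ dφ dθ.

Inner (ρ): 104sin(φ).
Middle (φ): 104.
Outer (θ): 208π.

Therefore the triple integral equals 208π.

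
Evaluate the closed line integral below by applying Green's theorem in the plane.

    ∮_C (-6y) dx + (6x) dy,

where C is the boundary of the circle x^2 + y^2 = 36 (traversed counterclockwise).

Green's theorem converts the closed line integral into a double integral over the enclosed region D:

    ∮_C P dx + Q dy = ∬_D (∂Q/∂x - ∂P/∂y) dA.

Here P = -6y, Q = 6x, so

    ∂Q/∂x = 6,    ∂P/∂y = -6,
    ∂Q/∂x - ∂P/∂y = 12.

D is the region x^2 + y^2 ≤ 36. Evaluating the double integral:

In polar coordinates (x = r cos θ, y = r sin θ, dA = r dr dθ) the integrand becomes 12, so

    ∬_D (12) dA = ∫_0^{2π} ∫_0^{6} (12) · r dr dθ.

Inner (r from 0 to 6): 216.
Outer (θ from 0 to 2π): 432π.

Therefore ∮_C P dx + Q dy = 432π.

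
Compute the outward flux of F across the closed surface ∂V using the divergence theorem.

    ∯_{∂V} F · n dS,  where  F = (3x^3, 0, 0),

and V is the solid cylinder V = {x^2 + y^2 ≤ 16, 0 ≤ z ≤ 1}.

By the divergence theorem,

    ∯_{∂V} F · n dS = ∭_V (∇ · F) dV.

Compute the divergence:
    ∇ · F = ∂F_x/∂x + ∂F_y/∂y + ∂F_z/∂z = 9x^2 + 0 + 0 = 9x^2.

In cylindrical coordinates, x = r cos(θ), y = r sin(θ), z = z, dV = r dr dθ dz, with 0 ≤ r ≤ 4, 0 ≤ θ ≤ 2π, 0 ≤ z ≤ 1.

The integrand, after substitution and multiplying by the volume element, becomes (9r^2cos(θ)^2) · r, so

    ∭_V (∇·F) dV = ∫_0^{2π} ∫_0^{4} ∫_0^{1} (9r^2cos(θ)^2) · r dz dr dθ.

Inner (z from 0 to 1): 9r^3cos(θ)^2.
Middle (r from 0 to 4): 576cos(θ)^2.
Outer (θ from 0 to 2π): 576π.

Therefore ∯_{∂V} F · n dS = 576π.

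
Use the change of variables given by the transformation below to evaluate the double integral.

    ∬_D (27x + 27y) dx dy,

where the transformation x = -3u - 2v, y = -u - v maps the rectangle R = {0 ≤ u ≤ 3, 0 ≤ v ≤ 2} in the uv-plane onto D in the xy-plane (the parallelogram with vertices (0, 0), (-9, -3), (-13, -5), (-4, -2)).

Compute the Jacobian determinant of (x, y) with respect to (u, v):

    ∂(x,y)/∂(u,v) = | -3  -2 | = (-3)(-1) - (-2)(-1) = 1.
                   | -1  -1 |

Its absolute value is |J| = 1 (the area scaling factor).

Substituting x = -3u - 2v, y = -u - v into the integrand,

    27x + 27y → -108u - 81v,

so the integral becomes

    ∬_R (-108u - 81v) · |J| du dv = ∫_0^3 ∫_0^2 (-108u - 81v) dv du.

Inner (v): -216u - 162.
Outer (u): -1458.

Therefore ∬_D (27x + 27y) dx dy = -1458.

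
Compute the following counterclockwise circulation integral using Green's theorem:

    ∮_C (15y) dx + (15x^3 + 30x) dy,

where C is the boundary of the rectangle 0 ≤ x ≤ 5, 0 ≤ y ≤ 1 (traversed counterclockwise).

Green's theorem converts the closed line integral into a double integral over the enclosed region D:

    ∮_C P dx + Q dy = ∬_D (∂Q/∂x - ∂P/∂y) dA.

Here P = 15y, Q = 15x^3 + 30x, so

    ∂Q/∂x = 45x^2 + 30,    ∂P/∂y = 15,
    ∂Q/∂x - ∂P/∂y = 45x^2 + 15.

D is the region 0 ≤ x ≤ 5, 0 ≤ y ≤ 1. Evaluating the double integral:

    ∬_D (45x^2 + 15) dA = ∫_0^{5} ∫_0^{1} (45x^2 + 15) dy dx.

Inner (y from 0 to 1): 45x^2 + 15.
Outer (x from 0 to 5): 1950.

Therefore ∮_C P dx + Q dy = 1950.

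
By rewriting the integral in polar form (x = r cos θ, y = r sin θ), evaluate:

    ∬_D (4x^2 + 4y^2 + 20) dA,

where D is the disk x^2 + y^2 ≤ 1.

The region D is 0 ≤ r ≤ 1, 0 ≤ θ ≤ 2π in polar coordinates, where x = r cos(θ), y = r sin(θ), and dA = r dr dθ.

Under the substitution, the integrand becomes 4r^2 + 20, so

    ∬_D (4x^2 + 4y^2 + 20) dA = ∫_{0}^{2π} ∫_{0}^{1} (4r^2 + 20) · r dr dθ.

Inner integral (in r): ∫_{0}^{1} (4r^2 + 20) · r dr = 11.

Outer integral (in θ): ∫_{0}^{2π} (11) dθ = 22π.

Therefore ∬_D (4x^2 + 4y^2 + 20) dA = 22π.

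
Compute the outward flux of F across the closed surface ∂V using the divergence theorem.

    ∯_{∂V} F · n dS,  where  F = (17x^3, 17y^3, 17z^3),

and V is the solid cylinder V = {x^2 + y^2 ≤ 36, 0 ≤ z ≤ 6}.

By the divergence theorem,

    ∯_{∂V} F · n dS = ∭_V (∇ · F) dV.

Compute the divergence:
    ∇ · F = ∂F_x/∂x + ∂F_y/∂y + ∂F_z/∂z = 51x^2 + 51y^2 + 51z^2.

In cylindrical coordinates, x = r cos(θ), y = r sin(θ), z = z, dV = r dr dθ dz, with 0 ≤ r ≤ 6, 0 ≤ θ ≤ 2π, 0 ≤ z ≤ 6.

The integrand, after substitution and multiplying by the volume element, becomes (51r^2 + 51z^2) · r, so

    ∭_V (∇·F) dV = ∫_0^{2π} ∫_0^{6} ∫_0^{6} (51r^2 + 51z^2) · r dz dr dθ.

Inner (z from 0 to 6): 306r (r^2 + 12).
Middle (r from 0 to 6): 165240.
Outer (θ from 0 to 2π): 330480π.

Therefore ∯_{∂V} F · n dS = 330480π.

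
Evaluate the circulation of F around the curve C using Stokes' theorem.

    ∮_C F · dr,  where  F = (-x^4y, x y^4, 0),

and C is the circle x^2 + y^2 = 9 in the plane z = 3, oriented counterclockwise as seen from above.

Let S be the flat disk x^2 + y^2 ≤ 9 in the plane z = 3, with upward unit normal n̂ = ẑ. By Stokes' theorem,

    ∮_C F · dr = ∬_S (∇ × F) · n̂ dS = ∬_D (curl F)_z dA,

where D is the disk x^2 + y^2 ≤ 9.

Compute the curl of F = (-x^4y, x y^4, 0):
    (∇ × F)_x = ∂F_z/∂y - ∂F_y/∂z = 0,
    (∇ × F)_y = ∂F_x/∂z - ∂F_z/∂x = 0,
    (∇ × F)_z = ∂F_y/∂x - ∂F_x/∂y = x^4 + y^4.

On z = 3, (curl F)_z = x^4 + y^4.

Convert to polar (x = r cos θ, y = r sin θ, dA = r dr dθ); the integrand becomes r^4(sin(θ)^4 + cos(θ)^4), so

    ∬_D (curl F)_z dA = ∫_0^{2π} ∫_0^{3} (r^4(sin(θ)^4 + cos(θ)^4)) · r dr dθ.

Inner (r from 0 to 3): 243sin(θ)^4/2 + 243cos(θ)^4/2.
Outer (θ from 0 to 2π): 729π/4.

Therefore ∮_C F · dr = 729π/4.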